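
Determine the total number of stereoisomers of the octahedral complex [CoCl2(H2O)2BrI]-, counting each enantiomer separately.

8

In an octahedral complex each vertex has one trans partner and four cis neighbours.
There are 6 geometric isomers: Cl cis, H2O cis (3 arrangements, 2 chiral); Cl cis, H2O trans; Cl trans, H2O cis; Cl trans, H2O trans.
Of these, 2 lack any improper symmetry element and so occur as enantiomeric pairs, giving 6 + 2 = 8 stereoisomers in total.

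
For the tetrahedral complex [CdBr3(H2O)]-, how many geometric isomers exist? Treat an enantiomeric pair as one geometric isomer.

All four vertices of a tetrahedron are equivalent and mutually adjacent, so cis/trans isomerism cannot arise.
Only one geometric arrangement is possible.

1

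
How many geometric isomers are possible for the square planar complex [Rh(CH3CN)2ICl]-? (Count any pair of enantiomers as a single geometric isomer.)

Systematic placement gives 2 geometric isomers: CH3CN cis; CH3CN trans.

2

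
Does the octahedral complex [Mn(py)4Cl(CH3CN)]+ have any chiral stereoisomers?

no

An octahedron has six vertices in three trans pairs; every non-trans pair is cis.
Systematic placement gives 2 geometric isomers: Cl and CH3CN mutually trans; Cl and CH3CN mutually cis.
Each arrangement has an internal mirror plane or centre of symmetry, so none is chiral.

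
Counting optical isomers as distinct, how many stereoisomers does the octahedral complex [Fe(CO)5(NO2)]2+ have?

1

An octahedron has six vertices in three trans pairs; every non-trans pair is cis.
Only one geometric arrangement is possible.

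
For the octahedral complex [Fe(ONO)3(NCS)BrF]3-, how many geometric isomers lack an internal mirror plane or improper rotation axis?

1

In an octahedral complex each vertex has one trans partner and four cis neighbours.
There are 4 geometric isomers: ONO mer (3 arrangements); ONO fac (chiral).
One of these lacks any improper symmetry element and so occurs as an enantiomeric pair, giving 4 + 1 = 5 stereoisomers in total.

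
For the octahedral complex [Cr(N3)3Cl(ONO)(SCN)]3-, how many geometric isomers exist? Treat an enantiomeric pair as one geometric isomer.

Working through the distinct placements yields 4 geometric isomers: N3 mer (3 arrangements); N3 fac (chiral).

4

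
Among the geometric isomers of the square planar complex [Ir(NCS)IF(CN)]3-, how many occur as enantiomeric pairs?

0

In a square planar complex each vertex has one trans partner and two cis neighbours.
Working through the distinct placements yields 3 geometric isomers: (CN/I trans, F/NCS trans); (CN/NCS trans, F/I trans); (CN/F trans, I/NCS trans).
Each arrangement has an internal mirror plane or centre of symmetry, so none is chiral.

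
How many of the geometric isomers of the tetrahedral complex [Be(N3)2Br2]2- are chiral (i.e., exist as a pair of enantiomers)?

0

In a tetrahedral complex all four positions are equivalent and every pair of ligands is adjacent — there is no cis/trans distinction.
Only one geometric arrangement is possible.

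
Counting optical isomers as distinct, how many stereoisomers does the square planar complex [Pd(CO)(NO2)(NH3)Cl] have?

In a square planar complex each vertex has one trans partner and two cis neighbours.
Systematic placement gives 3 geometric isomers: (CO/NH3 trans, Cl/NO2 trans); (CO/NO2 trans, Cl/NH3 trans); (CO/Cl trans, NH3/NO2 trans).
Each arrangement has an internal mirror plane or centre of symmetry, so none is chiral.

3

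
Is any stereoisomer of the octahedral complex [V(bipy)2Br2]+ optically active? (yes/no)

yes

The six octahedral sites form three mutually perpendicular trans pairs.
Each bipy is bidentate and must span two cis positions.
There are 2 geometric isomers: Br trans; Br cis (chiral).
One of these lacks any improper symmetry element and so occurs as an enantiomeric pair, giving 2 + 1 = 3 stereoisomers in total.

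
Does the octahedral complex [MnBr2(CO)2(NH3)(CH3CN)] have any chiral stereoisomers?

yes

The six octahedral sites form three mutually perpendicular trans pairs.
There are 6 geometric isomers: Br trans, CO cis; Br trans, CO trans; Br cis, CO cis (3 arrangements, 2 chiral); Br cis, CO trans.
Of these, 2 lack any improper symmetry element and so occur as enantiomeric pairs, giving 6 + 2 = 8 stereoisomers in total.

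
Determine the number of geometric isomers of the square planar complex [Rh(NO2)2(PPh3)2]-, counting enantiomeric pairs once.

In a square planar complex each vertex has one trans partner and two cis neighbours.
The distinct arrangements are (2 in all): NO2 cis; NO2 trans.

2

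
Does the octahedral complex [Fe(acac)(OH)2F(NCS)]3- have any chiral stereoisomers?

yes

The six octahedral sites form three mutually perpendicular trans pairs.
Each acac is bidentate and must span two cis positions.
Systematic placement gives 4 geometric isomers: OH cis (3 arrangements, 2 chiral); OH trans.
Of these, 2 lack any improper symmetry element and so occur as enantiomeric pairs, giving 4 + 2 = 6 stereoisomers in total.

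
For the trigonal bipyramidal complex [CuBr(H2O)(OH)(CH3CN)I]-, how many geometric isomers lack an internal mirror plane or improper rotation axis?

A trigonal bipyramid has two axial and three equatorial sites, which are chemically inequivalent.
Exhaustive case analysis gives 10 geometric isomers.
Of these, 10 lack any improper symmetry element and so occur as enantiomeric pairs, giving 10 + 10 = 20 stereoisomers in total.

10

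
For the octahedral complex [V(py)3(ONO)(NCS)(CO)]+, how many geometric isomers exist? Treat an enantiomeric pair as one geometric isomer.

4

The six octahedral sites form three mutually perpendicular trans pairs.
Working through the distinct placements yields 4 geometric isomers: py mer (3 arrangements); py fac (chiral).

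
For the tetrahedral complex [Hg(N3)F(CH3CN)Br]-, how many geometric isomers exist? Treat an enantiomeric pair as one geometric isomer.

All four vertices of a tetrahedron are equivalent and mutually adjacent, so cis/trans isomerism cannot arise.
Only one geometric arrangement is possible; it has no improper symmetry element, so it exists as a pair of enantiomers (2 stereoisomers).

1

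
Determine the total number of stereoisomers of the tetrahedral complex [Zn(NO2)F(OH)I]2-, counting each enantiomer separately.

2

All four vertices of a tetrahedron are equivalent and mutually adjacent, so cis/trans isomerism cannot arise.
Only one geometric arrangement is possible; it has no improper symmetry element, so it exists as a pair of enantiomers (2 stereoisomers).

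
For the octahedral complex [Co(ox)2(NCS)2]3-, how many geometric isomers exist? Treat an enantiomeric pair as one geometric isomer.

2

An octahedron has six vertices in three trans pairs; every non-trans pair is cis.
Each ox is bidentate and must span two cis positions.
There are 2 geometric isomers: NCS trans; NCS cis (chiral).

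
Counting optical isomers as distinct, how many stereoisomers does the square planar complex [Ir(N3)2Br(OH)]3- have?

2

In a square planar complex each vertex has one trans partner and two cis neighbours.
The distinct arrangements are (2 in all): N3 cis; N3 trans.
Each arrangement has an internal mirror plane or centre of symmetry, so none is chiral.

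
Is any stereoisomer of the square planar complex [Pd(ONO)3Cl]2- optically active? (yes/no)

A square has two trans pairs of vertices; adjacent vertices are cis.
Only one geometric arrangement is possible.

no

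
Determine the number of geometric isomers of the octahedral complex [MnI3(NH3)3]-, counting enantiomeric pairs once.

2

The six octahedral sites form three mutually perpendicular trans pairs.
Working through the distinct placements yields 2 geometric isomers: I mer; I fac.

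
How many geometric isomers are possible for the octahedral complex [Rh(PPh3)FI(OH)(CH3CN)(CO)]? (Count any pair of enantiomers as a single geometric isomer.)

In an octahedral complex each vertex has one trans partner and four cis neighbours.
Systematic enumeration (placing each ligand type in turn and discarding arrangements equivalent by rotation or reflection) gives 15 geometric isomers.

15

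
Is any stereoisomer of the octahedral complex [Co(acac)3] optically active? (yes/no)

yes

The six octahedral sites form three mutually perpendicular trans pairs.
Each acac is bidentate and must span two cis positions.
Only one geometric arrangement is possible; it has no improper symmetry element, so it exists as a pair of enantiomers (2 stereoisomers).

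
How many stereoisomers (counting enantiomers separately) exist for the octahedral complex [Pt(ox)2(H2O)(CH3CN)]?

An octahedron has six vertices in three trans pairs; every non-trans pair is cis.
Each ox is bidentate and must span two cis positions.
There are 2 geometric isomers: H2O and CH3CN mutually trans; H2O and CH3CN mutually cis (chiral).
One of these lacks any improper symmetry element and so occurs as an enantiomeric pair, giving 2 + 1 = 3 stereoisomers in total.

3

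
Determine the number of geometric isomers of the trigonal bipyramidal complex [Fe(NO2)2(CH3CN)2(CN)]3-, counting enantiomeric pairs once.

A trigonal bipyramid has two axial and three equatorial sites, which are chemically inequivalent.
Exhaustive case analysis gives 5 geometric isomers.

5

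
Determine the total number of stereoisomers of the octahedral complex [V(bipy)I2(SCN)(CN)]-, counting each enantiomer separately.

6

In an octahedral complex each vertex has one trans partner and four cis neighbours.
Each bipy is bidentate and must span two cis positions.
There are 4 geometric isomers: I cis (3 arrangements, 2 chiral); I trans.
Of these, 2 lack any improper symmetry element and so occur as enantiomeric pairs, giving 4 + 2 = 6 stereoisomers in total.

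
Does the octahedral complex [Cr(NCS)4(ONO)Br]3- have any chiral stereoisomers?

The six octahedral sites form three mutually perpendicular trans pairs.
Working through the distinct placements yields 2 geometric isomers: ONO and Br mutually cis; ONO and Br mutually trans.
Each arrangement has an internal mirror plane or centre of symmetry, so none is chiral.

no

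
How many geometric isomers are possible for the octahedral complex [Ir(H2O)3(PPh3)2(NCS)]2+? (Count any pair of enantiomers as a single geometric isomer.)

3

The six octahedral sites form three mutually perpendicular trans pairs.
There are 3 geometric isomers: H2O mer, PPh3 trans; H2O mer, PPh3 cis; H2O fac, PPh3 cis.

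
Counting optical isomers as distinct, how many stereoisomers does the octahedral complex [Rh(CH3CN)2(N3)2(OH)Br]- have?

8

The six octahedral sites form three mutually perpendicular trans pairs.
Systematic placement gives 6 geometric isomers: CH3CN cis, N3 cis (3 arrangements, 2 chiral); CH3CN cis, N3 trans; CH3CN trans, N3 cis; CH3CN trans, N3 trans.
Of these, 2 lack any improper symmetry element and so occur as enantiomeric pairs, giving 6 + 2 = 8 stereoisomers in total.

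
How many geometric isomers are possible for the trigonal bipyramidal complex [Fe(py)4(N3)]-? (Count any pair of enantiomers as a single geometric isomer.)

2

In a trigonal bipyramid the two axial positions differ from the three equatorial ones.
Working through the distinct placements yields 2 geometric isomers: N3 axial; N3 equatorial.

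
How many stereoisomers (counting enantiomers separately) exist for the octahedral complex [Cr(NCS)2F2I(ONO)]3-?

8

The six octahedral sites form three mutually perpendicular trans pairs.
There are 6 geometric isomers: NCS cis, F trans; NCS trans, F trans; NCS cis, F cis (3 arrangements, 2 chiral); NCS trans, F cis.
Of these, 2 lack any improper symmetry element and so occur as enantiomeric pairs, giving 6 + 2 = 8 stereoisomers in total.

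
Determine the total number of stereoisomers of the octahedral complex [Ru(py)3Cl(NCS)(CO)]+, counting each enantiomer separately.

5

Working through the distinct placements yields 4 geometric isomers: py mer (3 arrangements); py fac (chiral).
One of these lacks any improper symmetry element and so occurs as an enantiomeric pair, giving 4 + 1 = 5 stereoisomers in total.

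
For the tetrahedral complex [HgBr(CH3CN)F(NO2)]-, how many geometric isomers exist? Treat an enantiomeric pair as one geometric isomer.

1

Only one geometric arrangement is possible; it has no improper symmetry element, so it exists as a pair of enantiomers (2 stereoisomers).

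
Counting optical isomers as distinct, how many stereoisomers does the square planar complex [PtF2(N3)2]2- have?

In a square planar complex each vertex has one trans partner and two cis neighbours.
Working through the distinct placements yields 2 geometric isomers: F cis; F trans.
Each arrangement has an internal mirror plane or centre of symmetry, so none is chiral.

2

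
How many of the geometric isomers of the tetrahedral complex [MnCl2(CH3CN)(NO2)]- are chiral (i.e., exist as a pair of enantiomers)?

All four vertices of a tetrahedron are equivalent and mutually adjacent, so cis/trans isomerism cannot arise.
Only one geometric arrangement is possible.

0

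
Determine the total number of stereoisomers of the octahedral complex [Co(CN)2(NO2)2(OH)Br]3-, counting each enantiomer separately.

The six octahedral sites form three mutually perpendicular trans pairs.
Working through the distinct placements yields 6 geometric isomers: CN cis, NO2 cis (3 arrangements, 2 chiral); CN cis, NO2 trans; CN trans, NO2 cis; CN trans, NO2 trans.
Of these, 2 lack any improper symmetry element and so occur as enantiomeric pairs, giving 6 + 2 = 8 stereoisomers in total.

8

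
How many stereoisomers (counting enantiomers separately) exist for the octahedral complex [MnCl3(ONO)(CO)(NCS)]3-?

5

The six octahedral sites form three mutually perpendicular trans pairs.
The distinct arrangements are (4 in all): Cl mer (3 arrangements); Cl fac (chiral).
One of these lacks any improper symmetry element and so occurs as an enantiomeric pair, giving 4 + 1 = 5 stereoisomers in total.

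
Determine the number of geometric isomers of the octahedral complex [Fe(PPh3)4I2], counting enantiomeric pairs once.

2

In an octahedral complex each vertex has one trans partner and four cis neighbours.
Systematic placement gives 2 geometric isomers: I trans; I cis.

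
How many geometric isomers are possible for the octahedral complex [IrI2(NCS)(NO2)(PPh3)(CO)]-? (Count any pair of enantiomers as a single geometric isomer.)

9

In an octahedral complex each vertex has one trans partner and four cis neighbours.
Exhaustive case analysis gives 9 geometric isomers.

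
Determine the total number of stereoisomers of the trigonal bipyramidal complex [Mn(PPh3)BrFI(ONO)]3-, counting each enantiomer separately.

In a trigonal bipyramid the two axial positions differ from the three equatorial ones.
Systematic enumeration (placing each ligand type in turn and discarding arrangements equivalent by rotation or reflection) gives 10 geometric isomers.
Of these, 10 lack any improper symmetry element and so occur as enantiomeric pairs, giving 10 + 10 = 20 stereoisomers in total.

20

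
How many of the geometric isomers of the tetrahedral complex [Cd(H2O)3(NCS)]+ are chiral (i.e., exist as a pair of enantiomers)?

0

All four vertices of a tetrahedron are equivalent and mutually adjacent, so cis/trans isomerism cannot arise.
Only one geometric arrangement is possible.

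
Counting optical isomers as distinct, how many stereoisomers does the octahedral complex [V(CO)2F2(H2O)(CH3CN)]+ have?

In an octahedral complex each vertex has one trans partner and four cis neighbours.
The distinct arrangements are (6 in all): CO cis, F cis (3 arrangements, 2 chiral); CO cis, F trans; CO trans, F cis; CO trans, F trans.
Of these, 2 lack any improper symmetry element and so occur as enantiomeric pairs, giving 6 + 2 = 8 stereoisomers in total.

8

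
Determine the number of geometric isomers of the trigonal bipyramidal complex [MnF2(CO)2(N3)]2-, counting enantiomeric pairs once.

Placing the ligands in turn and identifying arrangements related by rotation or reflection leaves 5 distinct geometric isomers.

5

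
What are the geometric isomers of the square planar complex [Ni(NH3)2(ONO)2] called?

cis and trans

There are 2 geometric isomers: NH3 cis; NH3 trans.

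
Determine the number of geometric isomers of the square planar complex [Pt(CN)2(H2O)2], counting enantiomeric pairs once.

2

In a square planar complex each vertex has one trans partner and two cis neighbours.
There are 2 geometric isomers: CN cis; CN trans.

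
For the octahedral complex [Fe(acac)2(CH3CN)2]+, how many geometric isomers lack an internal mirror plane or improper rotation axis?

Each acac is bidentate and must span two cis positions.
The distinct arrangements are (2 in all): CH3CN trans; CH3CN cis (chiral).
One of these lacks any improper symmetry element and so occurs as an enantiomeric pair, giving 2 + 1 = 3 stereoisomers in total.

1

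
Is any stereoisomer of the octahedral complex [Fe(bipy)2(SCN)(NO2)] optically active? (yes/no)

yes

An octahedron has six vertices in three trans pairs; every non-trans pair is cis.
Each bipy is bidentate and must span two cis positions.
There are 2 geometric isomers: SCN and NO2 mutually trans; SCN and NO2 mutually cis (chiral).
One of these lacks any improper symmetry element and so occurs as an enantiomeric pair, giving 2 + 1 = 3 stereoisomers in total.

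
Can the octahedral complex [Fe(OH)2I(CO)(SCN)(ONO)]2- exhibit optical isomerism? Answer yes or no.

Exhaustive case analysis gives 9 geometric isomers.
Of these, 6 lack any improper symmetry element and so occur as enantiomeric pairs, giving 9 + 6 = 15 stereoisomers in total.

yes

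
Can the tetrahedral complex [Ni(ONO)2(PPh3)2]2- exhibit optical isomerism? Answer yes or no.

In a tetrahedral complex all four positions are equivalent and every pair of ligands is adjacent — there is no cis/trans distinction.
Only one geometric arrangement is possible.

no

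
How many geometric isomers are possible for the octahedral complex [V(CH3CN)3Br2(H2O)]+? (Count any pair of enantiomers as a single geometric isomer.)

In an octahedral complex each vertex has one trans partner and four cis neighbours.
Working through the distinct placements yields 3 geometric isomers: CH3CN mer, Br trans; CH3CN fac, Br cis; CH3CN mer, Br cis.

3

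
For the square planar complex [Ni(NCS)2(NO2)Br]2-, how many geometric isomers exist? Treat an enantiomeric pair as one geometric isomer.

In a square planar complex each vertex has one trans partner and two cis neighbours.
There are 2 geometric isomers: NCS cis; NCS trans.

2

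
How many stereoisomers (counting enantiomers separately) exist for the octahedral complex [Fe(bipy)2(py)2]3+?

The six octahedral sites form three mutually perpendicular trans pairs.
Each bipy is bidentate and must span two cis positions.
Working through the distinct placements yields 2 geometric isomers: py trans; py cis (chiral).
One of these lacks any improper symmetry element and so occurs as an enantiomeric pair, giving 2 + 1 = 3 stereoisomers in total.

3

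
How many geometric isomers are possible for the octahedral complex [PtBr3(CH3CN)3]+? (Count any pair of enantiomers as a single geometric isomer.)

2

In an octahedral complex each vertex has one trans partner and four cis neighbours.
The distinct arrangements are (2 in all): Br mer; Br fac.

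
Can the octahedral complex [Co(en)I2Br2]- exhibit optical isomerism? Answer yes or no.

yes

An octahedron has six vertices in three trans pairs; every non-trans pair is cis.
Each en is bidentate and must span two cis positions.
Working through the distinct placements yields 3 geometric isomers: I cis, Br trans; I cis, Br cis (chiral); I trans, Br cis.
One of these lacks any improper symmetry element and so occurs as an enantiomeric pair, giving 3 + 1 = 4 stereoisomers in total.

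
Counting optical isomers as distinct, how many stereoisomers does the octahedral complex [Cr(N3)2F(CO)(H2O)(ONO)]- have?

15

An octahedron has six vertices in three trans pairs; every non-trans pair is cis.
Exhaustive case analysis gives 9 geometric isomers.
Of these, 6 lack any improper symmetry element and so occur as enantiomeric pairs, giving 9 + 6 = 15 stereoisomers in total.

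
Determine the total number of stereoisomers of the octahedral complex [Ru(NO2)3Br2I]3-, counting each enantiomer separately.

There are 3 geometric isomers: NO2 mer, Br trans; NO2 mer, Br cis; NO2 fac, Br cis.
Each arrangement has an internal mirror plane or centre of symmetry, so none is chiral.

3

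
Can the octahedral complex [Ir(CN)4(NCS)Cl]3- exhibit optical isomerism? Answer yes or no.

no

The distinct arrangements are (2 in all): NCS and Cl mutually trans; NCS and Cl mutually cis.
Each arrangement has an internal mirror plane or centre of symmetry, so none is chiral.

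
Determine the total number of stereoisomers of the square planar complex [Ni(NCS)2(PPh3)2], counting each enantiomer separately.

A square has two trans pairs of vertices; adjacent vertices are cis.
The distinct arrangements are (2 in all): NCS cis; NCS trans.
Each arrangement has an internal mirror plane or centre of symmetry, so none is chiral.

2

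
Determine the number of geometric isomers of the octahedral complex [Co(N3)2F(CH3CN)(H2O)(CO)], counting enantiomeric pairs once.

An octahedron has six vertices in three trans pairs; every non-trans pair is cis.
Placing the ligands in turn and identifying arrangements related by rotation or reflection leaves 9 distinct geometric isomers.

9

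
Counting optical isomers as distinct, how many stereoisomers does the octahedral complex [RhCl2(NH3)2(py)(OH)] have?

An octahedron has six vertices in three trans pairs; every non-trans pair is cis.
There are 6 geometric isomers: Cl trans, NH3 trans; Cl trans, NH3 cis; Cl cis, NH3 cis (3 arrangements, 2 chiral); Cl cis, NH3 trans.
Of these, 2 lack any improper symmetry element and so occur as enantiomeric pairs, giving 6 + 2 = 8 stereoisomers in total.

8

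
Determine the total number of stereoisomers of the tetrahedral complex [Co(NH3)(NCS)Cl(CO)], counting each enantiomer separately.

2

In a tetrahedral complex all four positions are equivalent and every pair of ligands is adjacent — there is no cis/trans distinction.
Only one geometric arrangement is possible; it has no improper symmetry element, so it exists as a pair of enantiomers (2 stereoisomers).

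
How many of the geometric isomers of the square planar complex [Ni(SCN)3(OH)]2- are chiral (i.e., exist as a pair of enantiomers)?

In a square planar complex each vertex has one trans partner and two cis neighbours.
Only one geometric arrangement is possible.

0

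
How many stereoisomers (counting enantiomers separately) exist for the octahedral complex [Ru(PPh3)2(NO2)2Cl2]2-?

An octahedron has six vertices in three trans pairs; every non-trans pair is cis.
Working through the distinct placements yields 5 geometric isomers: PPh3 trans, NO2 trans, Cl trans; PPh3 cis, NO2 cis, Cl trans; PPh3 trans, NO2 cis, Cl cis; PPh3 cis, NO2 cis, Cl cis (chiral); PPh3 cis, NO2 trans, Cl cis.
One of these lacks any improper symmetry element and so occurs as an enantiomeric pair, giving 5 + 1 = 6 stereoisomers in total.

6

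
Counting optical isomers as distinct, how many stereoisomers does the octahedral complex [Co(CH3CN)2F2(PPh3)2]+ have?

The six octahedral sites form three mutually perpendicular trans pairs.
Systematic placement gives 5 geometric isomers: CH3CN trans, F trans, PPh3 trans; CH3CN trans, F cis, PPh3 cis; CH3CN cis, F cis, PPh3 trans; CH3CN cis, F cis, PPh3 cis (chiral); CH3CN cis, F trans, PPh3 cis.
One of these lacks any improper symmetry element and so occurs as an enantiomeric pair, giving 5 + 1 = 6 stereoisomers in total.

6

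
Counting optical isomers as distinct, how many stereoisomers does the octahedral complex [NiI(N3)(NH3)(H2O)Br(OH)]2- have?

30

Systematic enumeration (placing each ligand type in turn and discarding arrangements equivalent by rotation or reflection) gives 15 geometric isomers.
Of these, 15 lack any improper symmetry element and so occur as enantiomeric pairs, giving 15 + 15 = 30 stereoisomers in total.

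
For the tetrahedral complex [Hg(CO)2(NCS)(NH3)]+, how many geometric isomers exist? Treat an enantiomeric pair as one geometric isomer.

In a tetrahedral complex all four positions are equivalent and every pair of ligands is adjacent — there is no cis/trans distinction.
Only one geometric arrangement is possible.

1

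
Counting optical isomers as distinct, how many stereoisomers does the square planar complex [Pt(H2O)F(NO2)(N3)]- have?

In a square planar complex each vertex has one trans partner and two cis neighbours.
There are 3 geometric isomers: (F/N3 trans, H2O/NO2 trans); (F/NO2 trans, H2O/N3 trans); (F/H2O trans, N3/NO2 trans).
Each arrangement has an internal mirror plane or centre of symmetry, so none is chiral.

3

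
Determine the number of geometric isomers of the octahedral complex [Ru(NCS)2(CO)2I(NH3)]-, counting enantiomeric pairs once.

In an octahedral complex each vertex has one trans partner and four cis neighbours.
Systematic placement gives 6 geometric isomers: NCS cis, CO trans; NCS trans, CO trans; NCS cis, CO cis (3 arrangements, 2 chiral); NCS trans, CO cis.

6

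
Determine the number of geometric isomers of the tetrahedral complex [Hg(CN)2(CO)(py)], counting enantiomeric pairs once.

1

In a tetrahedral complex all four positions are equivalent and every pair of ligands is adjacent — there is no cis/trans distinction.
Only one geometric arrangement is possible.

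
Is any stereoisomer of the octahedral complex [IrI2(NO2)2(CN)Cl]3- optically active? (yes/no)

An octahedron has six vertices in three trans pairs; every non-trans pair is cis.
Systematic placement gives 6 geometric isomers: I trans, NO2 trans; I cis, NO2 cis (3 arrangements, 2 chiral); I cis, NO2 trans; I trans, NO2 cis.
Of these, 2 lack any improper symmetry element and so occur as enantiomeric pairs, giving 6 + 2 = 8 stereoisomers in total.

yes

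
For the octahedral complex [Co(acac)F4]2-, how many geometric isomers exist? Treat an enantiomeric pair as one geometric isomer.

Each acac is bidentate and must span two cis positions.
Only one geometric arrangement is possible.

1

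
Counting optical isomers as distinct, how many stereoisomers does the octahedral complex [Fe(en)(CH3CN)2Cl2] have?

4

The six octahedral sites form three mutually perpendicular trans pairs.
Each en is bidentate and must span two cis positions.
Working through the distinct placements yields 3 geometric isomers: CH3CN trans, Cl cis; CH3CN cis, Cl cis (chiral); CH3CN cis, Cl trans.
One of these lacks any improper symmetry element and so occurs as an enantiomeric pair, giving 3 + 1 = 4 stereoisomers in total.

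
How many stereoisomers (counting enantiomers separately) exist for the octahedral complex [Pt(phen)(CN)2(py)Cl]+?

In an octahedral complex each vertex has one trans partner and four cis neighbours.
Each phen is bidentate and must span two cis positions.
Systematic placement gives 4 geometric isomers: CN trans; CN cis (3 arrangements, 2 chiral).
Of these, 2 lack any improper symmetry element and so occur as enantiomeric pairs, giving 4 + 2 = 6 stereoisomers in total.

6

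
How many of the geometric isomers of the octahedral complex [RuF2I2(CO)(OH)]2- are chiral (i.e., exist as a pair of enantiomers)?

The six octahedral sites form three mutually perpendicular trans pairs.
There are 6 geometric isomers: F cis, I cis (3 arrangements, 2 chiral); F cis, I trans; F trans, I cis; F trans, I trans.
Of these, 2 lack any improper symmetry element and so occur as enantiomeric pairs, giving 6 + 2 = 8 stereoisomers in total.

2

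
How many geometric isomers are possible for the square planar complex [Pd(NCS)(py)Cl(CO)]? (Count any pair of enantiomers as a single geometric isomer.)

3

A square has two trans pairs of vertices; adjacent vertices are cis.
Working through the distinct placements yields 3 geometric isomers: (CO/NCS trans, Cl/py trans); (CO/py trans, Cl/NCS trans); (CO/Cl trans, NCS/py trans).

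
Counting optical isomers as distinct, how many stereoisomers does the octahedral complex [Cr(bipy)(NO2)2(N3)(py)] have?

In an octahedral complex each vertex has one trans partner and four cis neighbours.
Each bipy is bidentate and must span two cis positions.
Systematic placement gives 4 geometric isomers: NO2 cis (3 arrangements, 2 chiral); NO2 trans.
Of these, 2 lack any improper symmetry element and so occur as enantiomeric pairs, giving 4 + 2 = 6 stereoisomers in total.

6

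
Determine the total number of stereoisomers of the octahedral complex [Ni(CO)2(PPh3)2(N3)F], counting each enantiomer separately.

In an octahedral complex each vertex has one trans partner and four cis neighbours.
The distinct arrangements are (6 in all): CO trans, PPh3 trans; CO trans, PPh3 cis; CO cis, PPh3 trans; CO cis, PPh3 cis (3 arrangements, 2 chiral).
Of these, 2 lack any improper symmetry element and so occur as enantiomeric pairs, giving 6 + 2 = 8 stereoisomers in total.

8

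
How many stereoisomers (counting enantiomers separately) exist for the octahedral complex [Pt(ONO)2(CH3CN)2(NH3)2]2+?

Systematic placement gives 5 geometric isomers: ONO trans, CH3CN trans, NH3 trans; ONO cis, CH3CN trans, NH3 cis; ONO trans, CH3CN cis, NH3 cis; ONO cis, CH3CN cis, NH3 cis (chiral); ONO cis, CH3CN cis, NH3 trans.
One of these lacks any improper symmetry element and so occurs as an enantiomeric pair, giving 5 + 1 = 6 stereoisomers in total.

6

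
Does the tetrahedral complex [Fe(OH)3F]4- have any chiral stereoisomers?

no

All four vertices of a tetrahedron are equivalent and mutually adjacent, so cis/trans isomerism cannot arise.
Only one geometric arrangement is possible.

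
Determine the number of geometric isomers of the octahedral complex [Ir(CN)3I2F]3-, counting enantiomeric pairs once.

The six octahedral sites form three mutually perpendicular trans pairs.
Systematic placement gives 3 geometric isomers: CN mer, I trans; CN mer, I cis; CN fac, I cis.

3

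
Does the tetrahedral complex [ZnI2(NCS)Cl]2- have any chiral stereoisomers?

no

Only one geometric arrangement is possible.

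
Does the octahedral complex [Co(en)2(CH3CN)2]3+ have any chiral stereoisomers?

yes

The six octahedral sites form three mutually perpendicular trans pairs.
Each en is bidentate and must span two cis positions.
Systematic placement gives 2 geometric isomers: CH3CN trans; CH3CN cis (chiral).
One of these lacks any improper symmetry element and so occurs as an enantiomeric pair, giving 2 + 1 = 3 stereoisomers in total.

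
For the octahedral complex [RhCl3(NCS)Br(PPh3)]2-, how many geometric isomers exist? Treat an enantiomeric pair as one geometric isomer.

4

In an octahedral complex each vertex has one trans partner and four cis neighbours.
There are 4 geometric isomers: Cl mer (3 arrangements); Cl fac (chiral).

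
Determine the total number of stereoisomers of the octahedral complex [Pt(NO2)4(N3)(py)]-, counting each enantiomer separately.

Systematic placement gives 2 geometric isomers: N3 and py mutually cis; N3 and py mutually trans.
Each arrangement has an internal mirror plane or centre of symmetry, so none is chiral.

2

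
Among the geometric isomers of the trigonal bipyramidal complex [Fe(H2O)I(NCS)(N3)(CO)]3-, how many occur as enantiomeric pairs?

10

In a trigonal bipyramid the two axial positions differ from the three equatorial ones.
Systematic enumeration (placing each ligand type in turn and discarding arrangements equivalent by rotation or reflection) gives 10 geometric isomers.
Of these, 10 lack any improper symmetry element and so occur as enantiomeric pairs, giving 10 + 10 = 20 stereoisomers in total.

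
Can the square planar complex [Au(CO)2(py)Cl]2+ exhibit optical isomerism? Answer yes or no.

no

In a square planar complex each vertex has one trans partner and two cis neighbours.
Working through the distinct placements yields 2 geometric isomers: CO cis; CO trans.
Each arrangement has an internal mirror plane or centre of symmetry, so none is chiral.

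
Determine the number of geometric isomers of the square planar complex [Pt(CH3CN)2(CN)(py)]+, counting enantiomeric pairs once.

A square has two trans pairs of vertices; adjacent vertices are cis.
Working through the distinct placements yields 2 geometric isomers: CH3CN cis; CH3CN trans.

2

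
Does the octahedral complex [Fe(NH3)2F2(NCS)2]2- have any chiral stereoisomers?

yes

An octahedron has six vertices in three trans pairs; every non-trans pair is cis.
Systematic placement gives 5 geometric isomers: NH3 trans, F trans, NCS trans; NH3 cis, F trans, NCS cis; NH3 trans, F cis, NCS cis; NH3 cis, F cis, NCS cis (chiral); NH3 cis, F cis, NCS trans.
One of these lacks any improper symmetry element and so occurs as an enantiomeric pair, giving 5 + 1 = 6 stereoisomers in total.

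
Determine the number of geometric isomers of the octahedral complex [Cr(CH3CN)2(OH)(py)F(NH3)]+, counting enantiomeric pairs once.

Exhaustive case analysis gives 9 geometric isomers.

9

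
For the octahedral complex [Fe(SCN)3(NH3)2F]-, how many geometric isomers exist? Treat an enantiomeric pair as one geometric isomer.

3

In an octahedral complex each vertex has one trans partner and four cis neighbours.
There are 3 geometric isomers: SCN mer, NH3 cis; SCN mer, NH3 trans; SCN fac, NH3 cis.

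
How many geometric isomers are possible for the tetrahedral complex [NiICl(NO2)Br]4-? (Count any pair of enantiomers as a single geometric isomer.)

Only one geometric arrangement is possible; it has no improper symmetry element, so it exists as a pair of enantiomers (2 stereoisomers).

1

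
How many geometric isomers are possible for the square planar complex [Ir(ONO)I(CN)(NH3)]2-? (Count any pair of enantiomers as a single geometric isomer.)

3

In a square planar complex each vertex has one trans partner and two cis neighbours.
Working through the distinct placements yields 3 geometric isomers: (CN/NH3 trans, I/ONO trans); (CN/ONO trans, I/NH3 trans); (CN/I trans, NH3/ONO trans).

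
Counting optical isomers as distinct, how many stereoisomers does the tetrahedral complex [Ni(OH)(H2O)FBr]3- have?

Only one geometric arrangement is possible; it has no improper symmetry element, so it exists as a pair of enantiomers (2 stereoisomers).

2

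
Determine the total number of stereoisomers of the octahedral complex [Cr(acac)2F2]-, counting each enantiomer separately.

Each acac is bidentate and must span two cis positions.
Working through the distinct placements yields 2 geometric isomers: F trans; F cis (chiral).
One of these lacks any improper symmetry element and so occurs as an enantiomeric pair, giving 2 + 1 = 3 stereoisomers in total.

3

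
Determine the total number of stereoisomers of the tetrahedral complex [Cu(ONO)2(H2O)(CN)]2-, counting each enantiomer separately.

1

All four vertices of a tetrahedron are equivalent and mutually adjacent, so cis/trans isomerism cannot arise.
Only one geometric arrangement is possible.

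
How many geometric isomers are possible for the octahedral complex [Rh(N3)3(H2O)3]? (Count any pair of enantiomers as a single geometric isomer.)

The six octahedral sites form three mutually perpendicular trans pairs.
There are 2 geometric isomers: N3 mer; N3 fac.

2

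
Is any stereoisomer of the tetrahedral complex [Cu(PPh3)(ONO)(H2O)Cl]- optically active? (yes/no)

yes

All four vertices of a tetrahedron are equivalent and mutually adjacent, so cis/trans isomerism cannot arise.
Only one geometric arrangement is possible; it has no improper symmetry element, so it exists as a pair of enantiomers (2 stereoisomers).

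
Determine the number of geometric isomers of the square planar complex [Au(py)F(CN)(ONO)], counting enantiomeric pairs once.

A square has two trans pairs of vertices; adjacent vertices are cis.
Working through the distinct placements yields 3 geometric isomers: (CN/ONO trans, F/py trans); (CN/py trans, F/ONO trans); (CN/F trans, ONO/py trans).

3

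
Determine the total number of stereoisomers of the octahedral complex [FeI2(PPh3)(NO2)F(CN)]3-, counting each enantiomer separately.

15

An octahedron has six vertices in three trans pairs; every non-trans pair is cis.
Exhaustive case analysis gives 9 geometric isomers.
Of these, 6 lack any improper symmetry element and so occur as enantiomeric pairs, giving 9 + 6 = 15 stereoisomers in total.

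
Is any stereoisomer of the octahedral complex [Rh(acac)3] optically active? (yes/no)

yes

In an octahedral complex each vertex has one trans partner and four cis neighbours.
Each acac is bidentate and must span two cis positions.
Only one geometric arrangement is possible; it has no improper symmetry element, so it exists as a pair of enantiomers (2 stereoisomers).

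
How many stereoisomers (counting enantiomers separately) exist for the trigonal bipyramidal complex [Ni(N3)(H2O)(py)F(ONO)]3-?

A trigonal bipyramid has two axial and three equatorial sites, which are chemically inequivalent.
Exhaustive case analysis gives 10 geometric isomers.
Of these, 10 lack any improper symmetry element and so occur as enantiomeric pairs, giving 10 + 10 = 20 stereoisomers in total.

20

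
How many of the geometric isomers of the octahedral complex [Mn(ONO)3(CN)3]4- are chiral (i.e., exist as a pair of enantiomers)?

0

The six octahedral sites form three mutually perpendicular trans pairs.
Systematic placement gives 2 geometric isomers: ONO mer; ONO fac.
Each arrangement has an internal mirror plane or centre of symmetry, so none is chiral.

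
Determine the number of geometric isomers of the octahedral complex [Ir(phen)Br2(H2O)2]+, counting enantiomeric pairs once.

3

The six octahedral sites form three mutually perpendicular trans pairs.
Each phen is bidentate and must span two cis positions.
There are 3 geometric isomers: Br trans, H2O cis; Br cis, H2O cis (chiral); Br cis, H2O trans.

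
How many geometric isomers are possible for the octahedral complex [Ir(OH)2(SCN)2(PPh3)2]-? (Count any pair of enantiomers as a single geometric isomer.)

An octahedron has six vertices in three trans pairs; every non-trans pair is cis.
The distinct arrangements are (5 in all): OH trans, SCN trans, PPh3 trans; OH trans, SCN cis, PPh3 cis; OH cis, SCN trans, PPh3 cis; OH cis, SCN cis, PPh3 cis (chiral); OH cis, SCN cis, PPh3 trans.

5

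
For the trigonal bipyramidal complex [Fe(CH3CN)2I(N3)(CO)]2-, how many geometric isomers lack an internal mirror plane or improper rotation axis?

Exhaustive case analysis gives 7 geometric isomers.
Of these, 3 lack any improper symmetry element and so occur as enantiomeric pairs, giving 7 + 3 = 10 stereoisomers in total.

3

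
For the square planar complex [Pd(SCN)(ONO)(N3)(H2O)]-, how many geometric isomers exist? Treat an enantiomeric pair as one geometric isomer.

3

A square has two trans pairs of vertices; adjacent vertices are cis.
The distinct arrangements are (3 in all): (H2O/ONO trans, N3/SCN trans); (H2O/SCN trans, N3/ONO trans); (H2O/N3 trans, ONO/SCN trans).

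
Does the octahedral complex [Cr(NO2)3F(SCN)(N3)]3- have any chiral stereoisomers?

In an octahedral complex each vertex has one trans partner and four cis neighbours.
The distinct arrangements are (4 in all): NO2 mer (3 arrangements); NO2 fac (chiral).
One of these lacks any improper symmetry element and so occurs as an enantiomeric pair, giving 4 + 1 = 5 stereoisomers in total.

yes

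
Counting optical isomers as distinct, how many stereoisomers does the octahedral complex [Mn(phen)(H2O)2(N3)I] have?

6

An octahedron has six vertices in three trans pairs; every non-trans pair is cis.
Each phen is bidentate and must span two cis positions.
Systematic placement gives 4 geometric isomers: H2O trans; H2O cis (3 arrangements, 2 chiral).
Of these, 2 lack any improper symmetry element and so occur as enantiomeric pairs, giving 4 + 2 = 6 stereoisomers in total.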